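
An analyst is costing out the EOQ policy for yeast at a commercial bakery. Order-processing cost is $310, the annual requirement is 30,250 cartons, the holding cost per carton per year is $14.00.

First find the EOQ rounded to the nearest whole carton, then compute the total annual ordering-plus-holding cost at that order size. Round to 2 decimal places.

2DS/H = 2·30,250·310/14 = 1,339,642.86
EOQ = √1,339,642.86 ≈ 1,157.43 → Q = 1,157 cartons
Orders/yr = 30,250/1,157 = 26.145; ordering cost = 26.145 × $310 = $8,105.01
Average inventory = 1,157/2 = 578.5; holding cost = 578.5 × $14 = $8,099.00
Total = $8,105.01 + $8,099.00 = $16,204.01

$16,204.01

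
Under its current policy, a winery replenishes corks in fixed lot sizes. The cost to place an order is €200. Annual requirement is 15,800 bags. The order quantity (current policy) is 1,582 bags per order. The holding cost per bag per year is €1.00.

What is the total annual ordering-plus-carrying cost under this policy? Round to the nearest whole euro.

€2,788

Orders/yr = 15,800/1,582 = 9.987; ordering cost = 9.987 × €200 = €1,997.47
Average inventory = 1,582/2 = 791; holding cost = 791 × €1 = €791.00
Total = €1,997.47 + €791.00 = €2,788.47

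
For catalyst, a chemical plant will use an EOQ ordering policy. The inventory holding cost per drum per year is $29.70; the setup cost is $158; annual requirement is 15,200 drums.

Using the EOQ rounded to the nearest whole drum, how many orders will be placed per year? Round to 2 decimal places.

Optimal lot size Q* = (2 × 15,200 × $158 / $29.7)^½ ≈ 402.15 → Q = 402
Orders per year = D/Q = 15,200 / 402 = 37.811

37.81 orders per year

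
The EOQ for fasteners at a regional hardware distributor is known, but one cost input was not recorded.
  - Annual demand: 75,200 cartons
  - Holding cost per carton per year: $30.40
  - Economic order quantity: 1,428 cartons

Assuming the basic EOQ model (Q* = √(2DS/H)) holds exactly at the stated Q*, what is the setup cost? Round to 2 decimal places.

EOQ relation: Q² = 2DS/H, so rearrange for the unknown.
S = Q²H / (2D) = 1,428² × 30.4 / (2 × 75,200) = 412.1755

$412.18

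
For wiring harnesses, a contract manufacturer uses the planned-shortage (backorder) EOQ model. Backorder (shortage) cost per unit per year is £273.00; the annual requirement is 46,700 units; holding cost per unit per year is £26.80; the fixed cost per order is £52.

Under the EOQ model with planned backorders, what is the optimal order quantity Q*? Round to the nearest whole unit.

446 units

Basic EOQ = √(2·46,700·52/26.8) = 425.704
Backorder adjustment √((H+b)/b) = √((26.8+273)/273) = 1.0479
Q* = 425.704 × 1.0479 ≈ 446.11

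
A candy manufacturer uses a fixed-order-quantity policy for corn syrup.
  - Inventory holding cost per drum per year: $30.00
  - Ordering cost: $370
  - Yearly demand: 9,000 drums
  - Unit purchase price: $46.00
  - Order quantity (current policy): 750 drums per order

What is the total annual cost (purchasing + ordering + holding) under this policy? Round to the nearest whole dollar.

$429,690

Annual ordering cost = (D/Q)·S = (9,000/750) × 370 = $4,440.00
Annual holding cost  = (Q/2)·H = (750/2) × 30 = $11,250.00
Purchase cost = D·C = 9,000 × 46 = $414,000.00
Total = $4,440.00 + $11,250.00 + $414,000.00 = $429,690.00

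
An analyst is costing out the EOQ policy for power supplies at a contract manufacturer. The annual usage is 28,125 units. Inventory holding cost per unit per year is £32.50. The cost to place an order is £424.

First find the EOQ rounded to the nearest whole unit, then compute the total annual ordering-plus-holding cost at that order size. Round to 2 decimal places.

EOQ = √(2DS/H) = √(2 × 28,125 × 424 / 32.5)
    = √(733,846.15) ≈ 856.65 → Q = 857 units
Annual ordering cost = (D/Q)·S = (28,125/857) × 424 = £13,914.82
Annual holding cost  = (Q/2)·H = (857/2) × 32.5 = £13,926.25
Total = £13,914.82 + £13,926.25 = £27,841.07

£27,841.07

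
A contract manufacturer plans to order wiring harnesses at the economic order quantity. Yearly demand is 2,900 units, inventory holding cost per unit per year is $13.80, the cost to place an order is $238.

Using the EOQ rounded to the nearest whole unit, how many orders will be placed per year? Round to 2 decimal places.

9.18 orders per year

Optimal lot size Q* = (2 × 2,900 × $238 / $13.8)^½ ≈ 316.27 → Q = 316
N = D/Q = 2,900/316 ≈ 9.177 orders/yr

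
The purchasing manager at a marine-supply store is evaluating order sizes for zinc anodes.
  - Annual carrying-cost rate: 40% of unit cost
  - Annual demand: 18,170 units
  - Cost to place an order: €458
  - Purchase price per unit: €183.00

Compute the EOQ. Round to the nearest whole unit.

H = i·C = 0.4 × €183 = €73.2000 per unit-year
Optimal lot size Q* = (2 × 18,170 × €458 / €73.2)^½ ≈ 476.84

477 units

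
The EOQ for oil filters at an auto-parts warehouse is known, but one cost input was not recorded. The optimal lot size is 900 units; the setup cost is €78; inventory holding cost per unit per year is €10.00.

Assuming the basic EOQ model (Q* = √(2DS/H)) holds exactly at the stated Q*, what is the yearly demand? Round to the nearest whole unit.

From Q* = √(2DS/H) ⇒ Q*² = 2DS/H.
D = Q²H / (2S) = 900² × 10 / (2 × 78) = 51,923.08

51,923 units per year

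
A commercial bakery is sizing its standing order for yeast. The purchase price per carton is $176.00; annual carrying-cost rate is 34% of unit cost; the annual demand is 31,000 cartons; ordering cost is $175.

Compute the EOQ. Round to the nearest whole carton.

426 cartons

Carrying cost H = $176 × 34% = $59.8400/carton/yr
EOQ = √(2DS/H) = √(2 × 31,000 × 175 / 59.84)
    = √(181,316.84) ≈ 425.81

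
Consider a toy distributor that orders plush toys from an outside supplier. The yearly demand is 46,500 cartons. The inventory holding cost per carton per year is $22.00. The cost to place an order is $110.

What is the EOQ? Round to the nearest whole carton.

Optimal lot size Q* = (2 × 46,500 × $110 / $22)^½ ≈ 681.91

682 cartons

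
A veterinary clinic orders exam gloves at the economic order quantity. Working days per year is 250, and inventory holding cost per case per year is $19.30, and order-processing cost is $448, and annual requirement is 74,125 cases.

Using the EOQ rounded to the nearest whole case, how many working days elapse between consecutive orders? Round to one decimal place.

6.3 days

Q* = √(2·D·S / H) = √(2·74,125·448 / 19.3) = √3,441,243.5 ≈ 1,855.06 → Q = 1,855 cases
Cycle time = (working days × Q)/D = (250 × 1,855) / 74,125 = 6.256 days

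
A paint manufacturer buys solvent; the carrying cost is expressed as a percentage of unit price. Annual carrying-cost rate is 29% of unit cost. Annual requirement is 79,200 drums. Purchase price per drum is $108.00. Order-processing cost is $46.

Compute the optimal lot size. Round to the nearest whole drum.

Holding cost per drum per year: H = 29% × $108 = $31.3200
Optimal lot size Q* = (2 × 79,200 × $46 / $31.32)^½ ≈ 482.33

482 drums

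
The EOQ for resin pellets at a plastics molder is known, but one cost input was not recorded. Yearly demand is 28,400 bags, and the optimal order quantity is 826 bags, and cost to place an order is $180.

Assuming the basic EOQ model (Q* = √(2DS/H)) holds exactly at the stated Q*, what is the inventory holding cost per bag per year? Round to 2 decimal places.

$14.99

EOQ relation: Q² = 2DS/H, so rearrange for the unknown.
H = 2DS / Q² = 2 × 28,400 × 180 / 826² = 14.9851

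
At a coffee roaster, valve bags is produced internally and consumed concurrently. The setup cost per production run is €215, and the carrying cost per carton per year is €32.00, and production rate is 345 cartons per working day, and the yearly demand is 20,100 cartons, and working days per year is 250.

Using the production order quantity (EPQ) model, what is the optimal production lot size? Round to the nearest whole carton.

d = 20,100/250 = 80.4000 cartons/day;  effective holding cost H(1 − d/p) = 32·(1 − 80.4000/345) = 24.54261
Q* = √(2DS / H_eff) = √(2·20,100·215 / 24.54261) ≈ 593.43

593 cartons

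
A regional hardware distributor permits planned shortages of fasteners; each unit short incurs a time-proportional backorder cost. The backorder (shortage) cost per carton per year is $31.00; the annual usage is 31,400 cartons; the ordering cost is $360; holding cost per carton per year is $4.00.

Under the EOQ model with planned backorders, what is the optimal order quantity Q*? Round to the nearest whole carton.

Q* = √(2DS/H) · √((H + b)/b)
   = √(2 × 31,400 × 360 / 4) · √((4 + 31) / 31)
   = 2,377.394 × 1.0626 ≈ 2,526.12

2,526 cartons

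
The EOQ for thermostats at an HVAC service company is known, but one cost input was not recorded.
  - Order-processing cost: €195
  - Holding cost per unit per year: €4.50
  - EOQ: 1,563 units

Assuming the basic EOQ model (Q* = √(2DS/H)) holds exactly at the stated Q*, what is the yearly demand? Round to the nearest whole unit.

Since Q* = (2DS/H)^½, squaring gives Q*²·H = 2DS.
D = Q²H / (2S) = 1,563² × 4.5 / (2 × 195) = 28,188.10

28,188 units per year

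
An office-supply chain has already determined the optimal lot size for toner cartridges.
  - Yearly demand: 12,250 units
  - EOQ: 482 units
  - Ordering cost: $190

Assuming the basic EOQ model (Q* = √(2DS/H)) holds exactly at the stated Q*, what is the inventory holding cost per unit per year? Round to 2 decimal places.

$20.04

Since Q* = (2DS/H)^½, squaring gives Q*²·H = 2DS.
H = 2DS / Q² = 2 × 12,250 × 190 / 482² = 20.0367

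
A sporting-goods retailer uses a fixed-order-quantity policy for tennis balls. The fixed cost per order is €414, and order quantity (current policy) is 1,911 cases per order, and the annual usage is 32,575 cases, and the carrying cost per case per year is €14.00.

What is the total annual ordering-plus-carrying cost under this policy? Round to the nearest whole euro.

€20,434

Ordering: D/Q × S = 32,575/1,911 × €414 = €7,057.06
Holding:  Q/2 × H = 1,911/2 × €14 = €13,377.00
Total = €7,057.06 + €13,377.00 = €20,434.06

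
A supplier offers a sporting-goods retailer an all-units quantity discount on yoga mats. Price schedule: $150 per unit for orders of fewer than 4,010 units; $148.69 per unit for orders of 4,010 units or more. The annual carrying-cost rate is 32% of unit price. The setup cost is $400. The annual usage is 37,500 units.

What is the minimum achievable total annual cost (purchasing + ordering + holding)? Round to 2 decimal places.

H₁ = 32%×$150 = $48.0000;  H₂ = 32%×$148.69 = $47.5808
EOQ₁ = √(2×37,500×400/48.0000) = 790.57  (< 4,010, feasible at tier 1)
EOQ₂ = √(2×37,500×400/47.5808) = 794.04  (< 4,010 → use Q = 4,010 at tier-2 price)
TC(tier 1 (EOQ₁), Q≈790.6) = $5,662,947.33
TC(tier 2, Q≈4,010.0) = $5,675,015.15
Minimum at tier 1 (EOQ₁): $5,662,947.33

$5,662,947.33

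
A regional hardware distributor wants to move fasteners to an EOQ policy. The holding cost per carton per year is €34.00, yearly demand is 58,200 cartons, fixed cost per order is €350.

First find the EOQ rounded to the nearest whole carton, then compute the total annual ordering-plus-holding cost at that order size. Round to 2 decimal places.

2DS/H = 2·58,200·350/34 = 1,198,235.29
EOQ = √1,198,235.29 ≈ 1,094.64 → Q = 1,095 cartons
Annual ordering cost = (D/Q)·S = (58,200/1,095) × 350 = €18,602.74
Annual holding cost  = (Q/2)·H = (1,095/2) × 34 = €18,615.00
Total = €18,602.74 + €18,615.00 = €37,217.74

€37,217.74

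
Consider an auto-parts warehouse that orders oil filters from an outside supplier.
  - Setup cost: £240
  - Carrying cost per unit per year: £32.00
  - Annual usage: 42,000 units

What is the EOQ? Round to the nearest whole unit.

Q* = √(2·D·S / H) = √(2·42,000·240 / 32) = √630,000.0 ≈ 793.73

794 units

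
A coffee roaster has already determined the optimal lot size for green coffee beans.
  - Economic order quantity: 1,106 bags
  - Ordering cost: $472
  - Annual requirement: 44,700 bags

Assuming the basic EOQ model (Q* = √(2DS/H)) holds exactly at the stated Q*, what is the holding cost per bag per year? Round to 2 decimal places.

$34.50

Since Q* = (2DS/H)^½, squaring gives Q*²·H = 2DS.
H = 2DS / Q² = 2 × 44,700 × 472 / 1,106² = 34.4960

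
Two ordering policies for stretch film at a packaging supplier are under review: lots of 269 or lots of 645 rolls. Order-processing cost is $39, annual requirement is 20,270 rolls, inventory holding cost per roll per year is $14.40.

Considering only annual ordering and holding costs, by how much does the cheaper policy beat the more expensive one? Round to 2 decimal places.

$994.05

TC(Q) = (D/Q)S + (Q/2)H
TC(269) = (20,270/269)×39 + (269/2)×14.4 = $4,875.57
TC(645) = (20,270/645)×39 + (645/2)×14.4 = $5,869.63
|ΔTC| = |$4,875.57 − $5,869.63| = $994.05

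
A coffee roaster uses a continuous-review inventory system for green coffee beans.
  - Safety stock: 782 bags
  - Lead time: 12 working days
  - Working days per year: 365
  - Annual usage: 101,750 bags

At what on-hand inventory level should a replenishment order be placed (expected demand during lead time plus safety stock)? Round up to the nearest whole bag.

4,128 bags

Daily demand d = 101,750 / 365 = 278.767 bags/day
Demand during lead time = 278.767 × 12 = 3,345.21
Reorder point = 3,345.21 + 782 = 4,127.21 → round up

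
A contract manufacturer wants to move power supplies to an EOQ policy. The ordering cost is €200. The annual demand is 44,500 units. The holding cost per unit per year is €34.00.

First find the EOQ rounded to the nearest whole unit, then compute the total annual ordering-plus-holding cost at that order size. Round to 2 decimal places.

Q* = √(2·D·S / H) = √(2·44,500·200 / 34) = √523,529.4 ≈ 723.55 → Q = 724 units
Ordering: D/Q × S = 44,500/724 × €200 = €12,292.82
Holding:  Q/2 × H = 724/2 × €34 = €12,308.00
Total = €12,292.82 + €12,308.00 = €24,600.82

€24,600.82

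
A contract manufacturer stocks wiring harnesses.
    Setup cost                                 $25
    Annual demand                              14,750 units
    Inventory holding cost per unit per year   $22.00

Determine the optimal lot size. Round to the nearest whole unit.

183 units

Q* = √(2·D·S / H) = √(2·14,750·25 / 22) = √33,522.7 ≈ 183.09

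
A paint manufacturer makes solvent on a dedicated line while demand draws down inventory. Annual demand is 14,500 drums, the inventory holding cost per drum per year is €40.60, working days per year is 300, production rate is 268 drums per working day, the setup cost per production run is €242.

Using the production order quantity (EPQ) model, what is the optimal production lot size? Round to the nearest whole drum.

459 drums

Daily demand d = 14,500/300 = 48.333; p = 268; 1 − d/p = 0.81965
EPQ = √(2DS / (H(1 − d/p)))
    = √(2 × 14,500 × 242 / (40.6 × 0.81965)) ≈ 459.23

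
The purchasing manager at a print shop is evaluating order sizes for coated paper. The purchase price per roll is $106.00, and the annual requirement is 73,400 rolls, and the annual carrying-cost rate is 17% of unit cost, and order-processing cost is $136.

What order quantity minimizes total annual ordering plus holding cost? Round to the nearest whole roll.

1,053 rolls

Holding cost per roll per year: H = 17% × $106 = $18.0200
Optimal lot size Q* = (2 × 73,400 × $136 / $18.02)^½ ≈ 1,052.58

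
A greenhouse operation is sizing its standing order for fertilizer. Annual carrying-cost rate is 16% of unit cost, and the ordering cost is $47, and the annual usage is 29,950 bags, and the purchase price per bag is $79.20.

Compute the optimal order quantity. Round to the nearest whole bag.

471 bags

Carrying cost H = $79.2 × 16% = $12.6720/bag/yr
Optimal lot size Q* = (2 × 29,950 × $47 / $12.672)^½ ≈ 471.35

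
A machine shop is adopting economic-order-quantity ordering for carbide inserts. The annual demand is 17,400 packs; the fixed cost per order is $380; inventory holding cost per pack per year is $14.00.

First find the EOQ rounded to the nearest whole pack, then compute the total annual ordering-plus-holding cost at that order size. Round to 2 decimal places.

Q* = √(2·D·S / H) = √(2·17,400·380 / 14) = √944,571.4 ≈ 971.89 → Q = 972 packs
Orders/yr = 17,400/972 = 17.901; ordering cost = 17.901 × $380 = $6,802.47
Average inventory = 972/2 = 486; holding cost = 486 × $14 = $6,804.00
Total = $6,802.47 + $6,804.00 = $13,606.47

$13,606.47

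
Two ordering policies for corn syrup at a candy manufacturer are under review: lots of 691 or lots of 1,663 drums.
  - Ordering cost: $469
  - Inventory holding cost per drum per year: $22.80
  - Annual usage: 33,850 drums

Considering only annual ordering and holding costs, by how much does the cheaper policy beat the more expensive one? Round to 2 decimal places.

$2,347.70

TC(Q) = (D/Q)S + (Q/2)H
TC(691) = (33,850/691)×469 + (691/2)×22.8 = $30,852.29
TC(1,663) = (33,850/1,663)×469 + (1,663/2)×22.8 = $28,504.59
Cheaper: Q = 1,663.  Difference = $2,347.70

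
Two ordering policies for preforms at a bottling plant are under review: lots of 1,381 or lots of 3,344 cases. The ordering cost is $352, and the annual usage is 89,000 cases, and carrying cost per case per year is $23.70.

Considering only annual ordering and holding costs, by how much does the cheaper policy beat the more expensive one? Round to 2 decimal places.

TC(Q) = (D/Q)S + (Q/2)H
TC(1,381) = (89,000/1,381)×352 + (1,381/2)×23.7 = $39,049.86
TC(3,344) = (89,000/3,344)×352 + (3,344/2)×23.7 = $48,994.82
Lots of 1,381 are cheaper by $9,944.96.

$9,944.96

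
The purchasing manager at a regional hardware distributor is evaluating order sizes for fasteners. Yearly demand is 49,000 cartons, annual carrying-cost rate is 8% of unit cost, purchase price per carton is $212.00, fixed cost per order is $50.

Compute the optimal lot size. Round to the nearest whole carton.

H = i·C = 0.08 × $212 = $16.9600 per carton-year
2DS/H = 2·49,000·50/16.96 = 288,915.09
EOQ = √288,915.09 ≈ 537.51

538 cartons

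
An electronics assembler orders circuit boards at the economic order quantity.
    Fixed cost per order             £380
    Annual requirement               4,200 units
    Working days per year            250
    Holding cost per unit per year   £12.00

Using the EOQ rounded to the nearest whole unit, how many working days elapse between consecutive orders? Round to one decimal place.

30.7 days

EOQ = √(2DS/H) = √(2 × 4,200 × 380 / 12)
    = √(266,000.00) ≈ 515.75 → Q = 516 units
T = Q/D × 250 days = 516/4,200 × 250 = 30.714 days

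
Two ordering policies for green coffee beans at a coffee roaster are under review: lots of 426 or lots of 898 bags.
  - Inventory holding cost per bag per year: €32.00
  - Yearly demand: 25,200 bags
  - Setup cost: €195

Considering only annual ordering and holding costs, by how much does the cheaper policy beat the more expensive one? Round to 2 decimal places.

€1,488.95

Annual cost at Q: ordering D·S/Q plus holding Q·H/2.
TC(426) = (25,200/426)×195 + (426/2)×32 = €18,351.21
TC(898) = (25,200/898)×195 + (898/2)×32 = €19,840.16
Cheaper: Q = 426.  Difference = €1,488.95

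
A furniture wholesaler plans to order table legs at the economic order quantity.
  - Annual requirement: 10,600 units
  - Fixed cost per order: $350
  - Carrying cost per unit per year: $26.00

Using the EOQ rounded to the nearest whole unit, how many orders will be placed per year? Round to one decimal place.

2DS/H = 2·10,600·350/26 = 285,384.62
EOQ = √285,384.62 ≈ 534.21 → Q = 534
N = D/Q = 10,600/534 ≈ 19.850 orders/yr

19.9 orders per year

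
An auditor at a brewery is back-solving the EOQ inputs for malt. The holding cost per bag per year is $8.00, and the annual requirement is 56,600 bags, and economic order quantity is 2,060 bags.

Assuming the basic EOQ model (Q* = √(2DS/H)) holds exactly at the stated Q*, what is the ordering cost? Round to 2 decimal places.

From Q* = √(2DS/H) ⇒ Q*² = 2DS/H.
S = Q²H / (2D) = 2,060² × 8 / (2 × 56,600) = 299.9011

$299.90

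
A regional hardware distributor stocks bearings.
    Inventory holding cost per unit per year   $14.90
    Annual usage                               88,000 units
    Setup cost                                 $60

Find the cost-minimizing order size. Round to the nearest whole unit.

842 units

2DS/H = 2·88,000·60/14.9 = 708,724.83
EOQ = √708,724.83 ≈ 841.86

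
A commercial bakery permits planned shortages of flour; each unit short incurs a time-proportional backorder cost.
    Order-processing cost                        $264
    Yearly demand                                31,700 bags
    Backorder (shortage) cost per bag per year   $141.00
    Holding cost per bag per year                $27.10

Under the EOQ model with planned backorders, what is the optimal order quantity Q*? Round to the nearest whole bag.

858 bags

Basic EOQ = √(2·31,700·264/27.1) = 785.890
Backorder adjustment √((H+b)/b) = √((27.1+141)/141) = 1.0919
Q* = 785.890 × 1.0919 ≈ 858.10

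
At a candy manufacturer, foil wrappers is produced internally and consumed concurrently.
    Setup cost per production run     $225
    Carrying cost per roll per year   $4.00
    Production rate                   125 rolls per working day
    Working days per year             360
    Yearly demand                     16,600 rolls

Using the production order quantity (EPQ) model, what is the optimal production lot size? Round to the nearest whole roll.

Daily demand d = 16,600/360 = 46.111; p = 125; 1 − d/p = 0.63111
EPQ = √(2DS / (H(1 − d/p)))
    = √(2 × 16,600 × 225 / (4 × 0.63111)) ≈ 1,720.19

1,720 rolls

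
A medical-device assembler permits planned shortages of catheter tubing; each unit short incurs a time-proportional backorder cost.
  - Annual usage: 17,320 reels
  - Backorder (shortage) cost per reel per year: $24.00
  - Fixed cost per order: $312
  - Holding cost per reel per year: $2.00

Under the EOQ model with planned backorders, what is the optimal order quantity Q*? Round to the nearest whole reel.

Basic EOQ = √(2·17,320·312/2) = 2,324.616
Backorder adjustment √((H+b)/b) = √((2+24)/24) = 1.0408
Q* = 2,324.616 × 1.0408 ≈ 2,419.54

2,420 reels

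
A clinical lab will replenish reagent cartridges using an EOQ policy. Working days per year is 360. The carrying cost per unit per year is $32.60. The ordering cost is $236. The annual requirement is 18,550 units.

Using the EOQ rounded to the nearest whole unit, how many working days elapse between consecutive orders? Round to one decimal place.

10.1 days

Optimal lot size Q* = (2 × 18,550 × $236 / $32.6)^½ ≈ 518.24 → Q = 518 units
Days between orders = 360 / (D/Q) = 360 / 35.811 ≈ 10.053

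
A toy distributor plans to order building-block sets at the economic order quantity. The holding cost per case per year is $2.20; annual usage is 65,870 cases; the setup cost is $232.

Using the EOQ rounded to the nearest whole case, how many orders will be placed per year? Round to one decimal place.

17.7 orders per year

EOQ = √(2DS/H) = √(2 × 65,870 × 232 / 2.2)
    = √(13,892,581.82) ≈ 3,727.28 → Q = 3,727
N = D/Q = 65,870/3,727 ≈ 17.674 orders/yr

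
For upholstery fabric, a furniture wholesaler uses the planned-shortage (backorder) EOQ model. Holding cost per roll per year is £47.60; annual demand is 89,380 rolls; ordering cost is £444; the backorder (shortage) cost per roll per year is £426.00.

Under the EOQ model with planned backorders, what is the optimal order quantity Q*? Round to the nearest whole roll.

Q* = √(2DS/H) · √((H + b)/b)
   = √(2 × 89,380 × 444 / 47.6) · √((47.6 + 426) / 426)
   = 1,291.288 × 1.0544 ≈ 1,361.52

1,362 rolls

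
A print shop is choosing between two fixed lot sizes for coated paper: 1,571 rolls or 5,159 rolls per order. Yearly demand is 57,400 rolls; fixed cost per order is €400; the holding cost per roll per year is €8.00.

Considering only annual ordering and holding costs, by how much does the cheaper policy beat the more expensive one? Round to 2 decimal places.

For each Q, cost = (D/Q)·S + (Q/2)·H.
TC(1,571) = (57,400/1,571)×400 + (1,571/2)×8 = €20,898.89
TC(5,159) = (57,400/5,159)×400 + (5,159/2)×8 = €25,086.47
|ΔTC| = |€20,898.89 − €25,086.47| = €4,187.58

€4,187.58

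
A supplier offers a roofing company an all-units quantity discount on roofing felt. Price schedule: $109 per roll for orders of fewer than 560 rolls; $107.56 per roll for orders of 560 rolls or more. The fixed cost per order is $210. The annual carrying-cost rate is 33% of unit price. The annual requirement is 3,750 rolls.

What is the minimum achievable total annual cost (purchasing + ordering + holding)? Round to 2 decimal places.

$414,694.79

H₁ = 33%×$109 = $35.9700;  H₂ = 33%×$107.56 = $35.4948
EOQ₁ = √(2×3,750×210/35.9700) = 209.25  (< 560, feasible at tier 1)
EOQ₂ = √(2×3,750×210/35.4948) = 210.65  (< 560 → use Q = 560 at tier-2 price)
TC(tier 1 (EOQ₁), Q≈209.3) = $416,276.80
TC(tier 2, Q≈560.0) = $414,694.79
Minimum at tier 2: $414,694.79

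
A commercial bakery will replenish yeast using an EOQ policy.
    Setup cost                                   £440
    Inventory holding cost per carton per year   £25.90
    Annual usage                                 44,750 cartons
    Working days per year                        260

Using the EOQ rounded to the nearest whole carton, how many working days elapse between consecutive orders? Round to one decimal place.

Optimal lot size Q* = (2 × 44,750 × £440 / £25.9)^½ ≈ 1,233.07 → Q = 1,233 cartons
T = Q/D × 260 days = 1,233/44,750 × 260 = 7.164 days

7.2 days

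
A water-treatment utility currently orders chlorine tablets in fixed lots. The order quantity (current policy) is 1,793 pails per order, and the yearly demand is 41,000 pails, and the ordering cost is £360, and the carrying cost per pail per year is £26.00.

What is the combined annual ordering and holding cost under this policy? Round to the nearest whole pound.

£31,541

Annual ordering cost = (D/Q)·S = (41,000/1,793) × 360 = £8,232.01
Annual holding cost  = (Q/2)·H = (1,793/2) × 26 = £23,309.00
Total = £8,232.01 + £23,309.00 = £31,541.01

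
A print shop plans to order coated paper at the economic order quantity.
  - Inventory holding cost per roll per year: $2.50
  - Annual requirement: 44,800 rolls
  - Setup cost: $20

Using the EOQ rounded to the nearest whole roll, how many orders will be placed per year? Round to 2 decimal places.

52.89 orders per year

2DS/H = 2·44,800·20/2.5 = 716,800.00
EOQ = √716,800.00 ≈ 846.64 → Q = 847
Orders per year = D/Q = 44,800 / 847 = 52.893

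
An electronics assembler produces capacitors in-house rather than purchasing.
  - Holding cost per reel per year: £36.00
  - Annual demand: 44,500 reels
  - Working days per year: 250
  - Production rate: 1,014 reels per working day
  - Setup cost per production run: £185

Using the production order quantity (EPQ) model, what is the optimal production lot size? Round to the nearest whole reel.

d = 44,500/250 = 178.0000 reels/day;  effective holding cost H(1 − d/p) = 36·(1 − 178.0000/1014) = 29.68047
Q* = √(2DS / H_eff) = √(2·44,500·185 / 29.68047) ≈ 744.81

745 reels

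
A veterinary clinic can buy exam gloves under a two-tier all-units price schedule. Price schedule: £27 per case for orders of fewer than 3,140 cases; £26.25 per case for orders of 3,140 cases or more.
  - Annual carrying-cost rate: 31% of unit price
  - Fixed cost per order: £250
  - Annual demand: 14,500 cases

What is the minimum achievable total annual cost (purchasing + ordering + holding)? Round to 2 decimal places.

£394,555.33

H₁ = 31%×£27 = £8.3700;  H₂ = 31%×£26.25 = £8.1375
EOQ₁ = √(2×14,500×250/8.3700) = 930.69  (< 3,140, feasible at tier 1)
EOQ₂ = √(2×14,500×250/8.1375) = 943.89  (< 3,140 → use Q = 3,140 at tier-2 price)
TC(tier 1 (EOQ₁), Q≈930.7) = £399,289.90
TC(tier 2, Q≈3,140.0) = £394,555.33
Minimum at tier 2: £394,555.33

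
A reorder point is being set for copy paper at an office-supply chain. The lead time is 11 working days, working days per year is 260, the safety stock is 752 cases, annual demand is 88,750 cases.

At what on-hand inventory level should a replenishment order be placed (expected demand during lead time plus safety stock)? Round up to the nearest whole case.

4,507 cases

Daily demand d = 88,750 / 260 = 341.346 cases/day
Demand during lead time = 341.346 × 11 = 3,754.81
Reorder point = 3,754.81 + 752 = 4,506.81 → round up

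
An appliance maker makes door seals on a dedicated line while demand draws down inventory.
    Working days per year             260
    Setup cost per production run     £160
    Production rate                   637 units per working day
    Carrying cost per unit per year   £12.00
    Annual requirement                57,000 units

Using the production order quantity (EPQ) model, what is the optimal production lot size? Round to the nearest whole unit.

1,522 units

d = 57,000/260 = 219.2308 units/day;  effective holding cost H(1 − d/p) = 12·(1 − 219.2308/637) = 7.87006
Q* = √(2DS / H_eff) = √(2·57,000·160 / 7.87006) ≈ 1,522.38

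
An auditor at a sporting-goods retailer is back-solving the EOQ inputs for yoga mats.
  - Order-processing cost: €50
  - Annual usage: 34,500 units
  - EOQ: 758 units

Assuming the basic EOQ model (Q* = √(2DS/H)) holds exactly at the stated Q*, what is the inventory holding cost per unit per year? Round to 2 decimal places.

€6.00

EOQ relation: Q² = 2DS/H, so rearrange for the unknown.
H = 2DS / Q² = 2 × 34,500 × 50 / 758² = 6.0046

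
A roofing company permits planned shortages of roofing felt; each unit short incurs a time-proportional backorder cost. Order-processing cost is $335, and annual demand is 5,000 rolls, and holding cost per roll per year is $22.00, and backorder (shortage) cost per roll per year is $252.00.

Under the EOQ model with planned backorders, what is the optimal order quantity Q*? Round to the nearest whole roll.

407 rolls

Basic EOQ = √(2·5,000·335/22) = 390.221
Backorder adjustment √((H+b)/b) = √((22+252)/252) = 1.0427
Q* = 390.221 × 1.0427 ≈ 406.90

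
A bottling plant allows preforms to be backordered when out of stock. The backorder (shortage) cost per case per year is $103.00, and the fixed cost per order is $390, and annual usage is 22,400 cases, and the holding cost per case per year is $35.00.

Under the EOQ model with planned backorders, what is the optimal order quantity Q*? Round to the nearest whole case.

818 cases

Basic EOQ = √(2·22,400·390/35) = 706.541
Backorder adjustment √((H+b)/b) = √((35+103)/103) = 1.1575
Q* = 706.541 × 1.1575 ≈ 817.82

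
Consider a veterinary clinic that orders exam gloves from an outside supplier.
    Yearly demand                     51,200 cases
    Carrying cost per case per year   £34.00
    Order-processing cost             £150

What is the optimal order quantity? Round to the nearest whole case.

672 cases

EOQ = √(2DS/H) = √(2 × 51,200 × 150 / 34)
    = √(451,764.71) ≈ 672.13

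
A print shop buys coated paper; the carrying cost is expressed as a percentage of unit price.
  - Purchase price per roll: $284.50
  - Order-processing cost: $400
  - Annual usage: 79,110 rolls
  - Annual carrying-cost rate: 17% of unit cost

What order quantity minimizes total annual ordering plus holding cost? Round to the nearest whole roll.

H = i·C = 0.17 × $284.5 = $48.3650 per roll-year
Optimal lot size Q* = (2 × 79,110 × $400 / $48.365)^½ ≈ 1,143.92

1,144 rolls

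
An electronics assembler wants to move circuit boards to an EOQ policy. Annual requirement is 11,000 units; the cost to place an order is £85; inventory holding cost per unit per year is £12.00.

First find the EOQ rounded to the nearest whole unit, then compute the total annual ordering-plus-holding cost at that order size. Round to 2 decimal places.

£4,737.09

Q* = √(2·D·S / H) = √(2·11,000·85 / 12) = √155,833.3 ≈ 394.76 → Q = 395 units
Ordering: D/Q × S = 11,000/395 × £85 = £2,367.09
Holding:  Q/2 × H = 395/2 × £12 = £2,370.00
Total = £2,367.09 + £2,370.00 = £4,737.09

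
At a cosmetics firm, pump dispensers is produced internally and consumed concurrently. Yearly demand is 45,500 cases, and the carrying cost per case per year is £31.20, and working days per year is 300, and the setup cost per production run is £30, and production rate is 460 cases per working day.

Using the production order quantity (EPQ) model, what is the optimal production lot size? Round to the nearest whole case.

Daily demand d = 45,500/300 = 151.667; p = 460; 1 − d/p = 0.67029
EPQ = √(2DS / (H(1 − d/p)))
    = √(2 × 45,500 × 30 / (31.2 × 0.67029)) ≈ 361.30

361 cases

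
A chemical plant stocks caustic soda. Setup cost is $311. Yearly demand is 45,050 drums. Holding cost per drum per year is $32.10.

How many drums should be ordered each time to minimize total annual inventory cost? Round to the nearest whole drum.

2DS/H = 2·45,050·311/32.1 = 872,931.46
EOQ = √872,931.46 ≈ 934.31

934 drums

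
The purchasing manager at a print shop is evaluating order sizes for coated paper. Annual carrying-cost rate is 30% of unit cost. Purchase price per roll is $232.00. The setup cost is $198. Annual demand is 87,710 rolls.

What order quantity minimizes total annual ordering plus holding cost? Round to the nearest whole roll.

706 rolls

Carrying cost H = $232 × 30% = $69.6000/roll/yr
EOQ = √(2DS/H) = √(2 × 87,710 × 198 / 69.6)
    = √(499,039.66) ≈ 706.43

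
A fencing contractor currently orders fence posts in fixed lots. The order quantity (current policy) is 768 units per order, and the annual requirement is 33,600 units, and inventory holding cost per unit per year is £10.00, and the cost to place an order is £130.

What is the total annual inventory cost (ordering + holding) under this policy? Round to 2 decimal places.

Annual ordering cost = (D/Q)·S = (33,600/768) × 130 = £5,687.50
Annual holding cost  = (Q/2)·H = (768/2) × 10 = £3,840.00
Total = £5,687.50 + £3,840.00 = £9,527.50

£9,527.50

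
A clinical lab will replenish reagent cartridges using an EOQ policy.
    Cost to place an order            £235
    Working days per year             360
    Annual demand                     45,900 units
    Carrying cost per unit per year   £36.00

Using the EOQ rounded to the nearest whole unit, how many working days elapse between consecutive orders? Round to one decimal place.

6.1 days

Q* = √(2·D·S / H) = √(2·45,900·235 / 36) = √599,250.0 ≈ 774.11 → Q = 774 units
T = Q/D × 360 days = 774/45,900 × 360 = 6.071 days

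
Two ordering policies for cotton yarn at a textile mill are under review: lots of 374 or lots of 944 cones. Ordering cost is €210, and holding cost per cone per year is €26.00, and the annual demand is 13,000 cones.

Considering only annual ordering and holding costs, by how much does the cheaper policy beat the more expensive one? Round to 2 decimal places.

For each Q, cost = (D/Q)·S + (Q/2)·H.
TC(374) = (13,000/374)×210 + (374/2)×26 = €12,161.47
TC(944) = (13,000/944)×210 + (944/2)×26 = €15,163.95
Cheaper: Q = 374.  Difference = €3,002.48

€3,002.48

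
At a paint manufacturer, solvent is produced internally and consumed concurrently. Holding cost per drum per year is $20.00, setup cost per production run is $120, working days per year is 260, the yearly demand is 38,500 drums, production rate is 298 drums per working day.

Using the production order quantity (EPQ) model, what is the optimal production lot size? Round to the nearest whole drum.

958 drums

Daily demand d = 38,500/260 = 148.077; p = 298; 1 − d/p = 0.50310
EPQ = √(2DS / (H(1 − d/p)))
    = √(2 × 38,500 × 120 / (20 × 0.50310)) ≈ 958.29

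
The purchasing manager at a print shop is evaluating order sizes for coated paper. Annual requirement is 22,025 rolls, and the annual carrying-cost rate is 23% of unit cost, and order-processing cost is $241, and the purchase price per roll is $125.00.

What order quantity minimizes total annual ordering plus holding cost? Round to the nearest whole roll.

608 rolls

H = i·C = 0.23 × $125 = $28.7500 per roll-year
Optimal lot size Q* = (2 × 22,025 × $241 / $28.75)^½ ≈ 607.66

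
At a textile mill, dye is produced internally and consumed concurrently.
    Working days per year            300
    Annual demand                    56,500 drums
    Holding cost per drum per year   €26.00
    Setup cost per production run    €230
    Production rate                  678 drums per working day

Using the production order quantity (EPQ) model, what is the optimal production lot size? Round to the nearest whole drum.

Daily demand d = 56,500/300 = 188.333; p = 678; 1 − d/p = 0.72222
EPQ = √(2DS / (H(1 − d/p)))
    = √(2 × 56,500 × 230 / (26 × 0.72222)) ≈ 1,176.47

1,176 drums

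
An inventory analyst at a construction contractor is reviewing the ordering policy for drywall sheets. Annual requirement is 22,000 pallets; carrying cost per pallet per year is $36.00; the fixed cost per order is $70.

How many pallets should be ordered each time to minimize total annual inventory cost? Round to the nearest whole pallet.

292 pallets

Q* = √(2·D·S / H) = √(2·22,000·70 / 36) = √85,555.6 ≈ 292.50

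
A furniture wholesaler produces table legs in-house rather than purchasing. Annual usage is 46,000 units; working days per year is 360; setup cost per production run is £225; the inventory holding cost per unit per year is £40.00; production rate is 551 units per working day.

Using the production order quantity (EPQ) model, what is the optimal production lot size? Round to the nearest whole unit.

821 units

Daily demand d = 46,000/360 = 127.778; p = 551; 1 − d/p = 0.76810
EPQ = √(2DS / (H(1 − d/p)))
    = √(2 × 46,000 × 225 / (40 × 0.76810)) ≈ 820.82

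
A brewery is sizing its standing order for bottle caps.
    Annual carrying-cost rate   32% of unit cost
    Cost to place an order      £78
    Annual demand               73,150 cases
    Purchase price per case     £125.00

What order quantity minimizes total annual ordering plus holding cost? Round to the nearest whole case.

534 cases

H = i·C = 0.32 × £125 = £40.0000 per case-year
EOQ = √(2DS/H) = √(2 × 73,150 × 78 / 40)
    = √(285,285.00) ≈ 534.12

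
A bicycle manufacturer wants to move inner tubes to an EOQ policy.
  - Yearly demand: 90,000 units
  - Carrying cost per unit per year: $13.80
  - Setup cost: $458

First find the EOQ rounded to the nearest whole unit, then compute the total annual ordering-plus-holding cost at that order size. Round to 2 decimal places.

$33,729.39

2DS/H = 2·90,000·458/13.8 = 5,973,913.04
EOQ = √5,973,913.04 ≈ 2,444.16 → Q = 2,444 units
Ordering: D/Q × S = 90,000/2,444 × $458 = $16,865.79
Holding:  Q/2 × H = 2,444/2 × $13.8 = $16,863.60
Total = $16,865.79 + $16,863.60 = $33,729.39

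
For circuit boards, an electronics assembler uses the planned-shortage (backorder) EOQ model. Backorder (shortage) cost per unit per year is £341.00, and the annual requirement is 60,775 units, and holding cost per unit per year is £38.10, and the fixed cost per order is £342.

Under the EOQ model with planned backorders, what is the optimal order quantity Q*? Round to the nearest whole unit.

1,101 units

Q* = √(2DS/H) · √((H + b)/b)
   = √(2 × 60,775 × 342 / 38.1) · √((38.1 + 341) / 341)
   = 1,044.547 × 1.0544 ≈ 1,101.36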